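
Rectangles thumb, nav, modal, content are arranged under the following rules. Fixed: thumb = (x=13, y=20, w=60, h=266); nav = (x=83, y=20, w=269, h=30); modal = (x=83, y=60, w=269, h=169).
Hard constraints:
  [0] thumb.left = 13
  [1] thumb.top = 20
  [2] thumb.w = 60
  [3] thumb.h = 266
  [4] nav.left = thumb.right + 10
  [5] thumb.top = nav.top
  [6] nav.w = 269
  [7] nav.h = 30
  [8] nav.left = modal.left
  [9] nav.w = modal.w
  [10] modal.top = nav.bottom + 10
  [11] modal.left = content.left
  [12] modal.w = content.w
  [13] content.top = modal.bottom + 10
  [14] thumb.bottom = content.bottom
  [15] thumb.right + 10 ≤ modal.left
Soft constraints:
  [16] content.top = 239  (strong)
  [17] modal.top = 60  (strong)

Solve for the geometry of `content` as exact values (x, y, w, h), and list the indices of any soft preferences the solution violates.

content = (x=83, y=239, w=269, h=47)
violated soft preferences: none

1. content.x = 83  [modal.left = content.left]
2. content.w = 269  [modal.w = content.w]
3. content.y = 239  [content.top = modal.bottom + 10]
4. content.h = 47  [thumb.bottom = content.bottom]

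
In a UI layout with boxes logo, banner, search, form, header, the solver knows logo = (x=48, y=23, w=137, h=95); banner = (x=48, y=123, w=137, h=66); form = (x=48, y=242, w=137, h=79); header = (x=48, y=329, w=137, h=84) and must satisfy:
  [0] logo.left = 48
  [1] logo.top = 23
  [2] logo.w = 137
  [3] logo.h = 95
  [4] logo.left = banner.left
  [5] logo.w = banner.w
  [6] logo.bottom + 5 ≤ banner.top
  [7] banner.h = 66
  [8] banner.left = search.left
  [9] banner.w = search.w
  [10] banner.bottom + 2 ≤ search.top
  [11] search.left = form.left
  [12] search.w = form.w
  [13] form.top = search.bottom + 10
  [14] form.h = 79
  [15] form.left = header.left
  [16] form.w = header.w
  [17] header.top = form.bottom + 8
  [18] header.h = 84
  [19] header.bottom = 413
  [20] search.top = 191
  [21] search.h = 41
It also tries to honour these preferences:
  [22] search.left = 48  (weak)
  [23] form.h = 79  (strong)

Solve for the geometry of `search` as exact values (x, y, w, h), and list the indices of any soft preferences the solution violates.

1. search.x = 48  [banner.left = search.left]
2. search.w = 137  [banner.w = search.w]
3. search.y = 191  [search.top = 191]
4. search.h = 41  [search.h = 41]

search = (x=48, y=191, w=137, h=41)
violated soft preferences: none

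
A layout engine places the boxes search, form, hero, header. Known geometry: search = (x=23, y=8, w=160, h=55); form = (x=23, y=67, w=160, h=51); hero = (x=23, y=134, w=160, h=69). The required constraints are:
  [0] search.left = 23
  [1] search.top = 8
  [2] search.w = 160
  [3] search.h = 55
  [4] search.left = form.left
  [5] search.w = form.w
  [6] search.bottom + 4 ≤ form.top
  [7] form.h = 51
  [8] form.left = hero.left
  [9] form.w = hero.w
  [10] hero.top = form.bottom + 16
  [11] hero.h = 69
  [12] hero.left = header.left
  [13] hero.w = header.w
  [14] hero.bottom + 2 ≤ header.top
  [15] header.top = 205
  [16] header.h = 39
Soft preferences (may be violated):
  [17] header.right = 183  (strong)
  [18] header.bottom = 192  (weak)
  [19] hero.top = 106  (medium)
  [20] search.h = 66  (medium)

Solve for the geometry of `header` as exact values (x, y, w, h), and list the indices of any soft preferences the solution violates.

header = (x=23, y=205, w=160, h=39)
violated soft preferences: 18, 19, 20

1. header.x = 23  [hero.left = header.left]
2. header.w = 160  [hero.w = header.w]
3. header.y = 205  [header.top = 205]
4. header.h = 39  [header.h = 39]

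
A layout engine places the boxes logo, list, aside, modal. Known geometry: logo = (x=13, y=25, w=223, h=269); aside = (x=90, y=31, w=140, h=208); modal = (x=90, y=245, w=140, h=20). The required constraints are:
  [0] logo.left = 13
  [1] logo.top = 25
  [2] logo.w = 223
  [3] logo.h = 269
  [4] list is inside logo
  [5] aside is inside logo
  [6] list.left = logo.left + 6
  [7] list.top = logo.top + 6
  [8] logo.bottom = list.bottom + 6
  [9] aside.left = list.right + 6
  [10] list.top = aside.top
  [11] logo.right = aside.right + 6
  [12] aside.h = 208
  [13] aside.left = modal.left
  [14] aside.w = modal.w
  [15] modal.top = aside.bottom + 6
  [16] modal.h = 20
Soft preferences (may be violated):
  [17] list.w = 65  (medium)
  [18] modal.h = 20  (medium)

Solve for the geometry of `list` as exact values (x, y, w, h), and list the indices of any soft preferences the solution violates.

list = (x=19, y=31, w=65, h=257)
violated soft preferences: none

1. list.x = 19  [list.left = logo.left + 6]
2. list.y = 31  [list.top = logo.top + 6]
3. list.h = 257  [logo.bottom = list.bottom + 6]
4. list.w = 65  [aside.left = list.right + 6]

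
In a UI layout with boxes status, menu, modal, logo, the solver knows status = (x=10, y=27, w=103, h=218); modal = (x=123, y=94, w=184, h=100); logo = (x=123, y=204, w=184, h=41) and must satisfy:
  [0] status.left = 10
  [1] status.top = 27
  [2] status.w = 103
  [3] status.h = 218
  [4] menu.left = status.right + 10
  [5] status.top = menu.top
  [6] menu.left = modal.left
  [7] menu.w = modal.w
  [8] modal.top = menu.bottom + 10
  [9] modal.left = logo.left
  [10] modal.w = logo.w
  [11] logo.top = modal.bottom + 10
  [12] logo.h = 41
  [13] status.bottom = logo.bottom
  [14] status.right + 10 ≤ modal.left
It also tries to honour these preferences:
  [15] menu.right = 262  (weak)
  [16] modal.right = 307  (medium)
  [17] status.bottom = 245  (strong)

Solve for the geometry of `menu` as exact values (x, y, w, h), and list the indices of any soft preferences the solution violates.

1. menu.x = 123  [menu.left = status.right + 10]
2. menu.y = 27  [status.top = menu.top]
3. menu.w = 184  [menu.w = modal.w]
4. menu.h = 57  [modal.top = menu.bottom + 10]

menu = (x=123, y=27, w=184, h=57)
violated soft preferences: 15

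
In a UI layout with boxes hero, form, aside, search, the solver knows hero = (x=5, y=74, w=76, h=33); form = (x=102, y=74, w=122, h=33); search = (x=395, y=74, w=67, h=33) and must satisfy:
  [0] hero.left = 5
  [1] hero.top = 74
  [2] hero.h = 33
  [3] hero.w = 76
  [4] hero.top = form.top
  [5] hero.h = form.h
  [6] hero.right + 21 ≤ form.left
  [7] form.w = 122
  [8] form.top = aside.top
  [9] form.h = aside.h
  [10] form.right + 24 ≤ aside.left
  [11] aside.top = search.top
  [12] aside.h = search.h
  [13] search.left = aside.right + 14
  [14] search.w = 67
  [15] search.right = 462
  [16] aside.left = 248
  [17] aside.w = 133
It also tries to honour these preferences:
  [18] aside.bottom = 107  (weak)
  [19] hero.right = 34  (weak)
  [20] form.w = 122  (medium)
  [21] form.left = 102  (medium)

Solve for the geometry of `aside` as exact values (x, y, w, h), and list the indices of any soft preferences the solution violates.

1. aside.y = 74  [form.top = aside.top]
2. aside.h = 33  [form.h = aside.h]
3. aside.x = 248  [aside.left = 248]
4. aside.w = 133  [aside.w = 133]

aside = (x=248, y=74, w=133, h=33)
violated soft preferences: 19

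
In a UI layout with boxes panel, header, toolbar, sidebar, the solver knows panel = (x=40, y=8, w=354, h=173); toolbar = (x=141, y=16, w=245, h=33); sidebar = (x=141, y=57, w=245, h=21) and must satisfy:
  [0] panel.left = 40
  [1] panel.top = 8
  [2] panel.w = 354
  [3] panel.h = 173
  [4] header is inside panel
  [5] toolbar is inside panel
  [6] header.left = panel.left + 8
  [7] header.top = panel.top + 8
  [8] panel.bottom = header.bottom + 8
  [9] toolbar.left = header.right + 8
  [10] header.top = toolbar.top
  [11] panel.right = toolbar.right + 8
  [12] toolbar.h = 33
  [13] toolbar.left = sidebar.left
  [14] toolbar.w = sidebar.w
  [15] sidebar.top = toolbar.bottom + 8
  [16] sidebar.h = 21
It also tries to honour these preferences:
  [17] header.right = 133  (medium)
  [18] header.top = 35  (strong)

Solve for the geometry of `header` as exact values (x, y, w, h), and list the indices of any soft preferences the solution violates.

1. header.x = 48  [header.left = panel.left + 8]
2. header.y = 16  [header.top = panel.top + 8]
3. header.h = 157  [panel.bottom = header.bottom + 8]
4. header.w = 85  [toolbar.left = header.right + 8]

header = (x=48, y=16, w=85, h=157)
violated soft preferences: 18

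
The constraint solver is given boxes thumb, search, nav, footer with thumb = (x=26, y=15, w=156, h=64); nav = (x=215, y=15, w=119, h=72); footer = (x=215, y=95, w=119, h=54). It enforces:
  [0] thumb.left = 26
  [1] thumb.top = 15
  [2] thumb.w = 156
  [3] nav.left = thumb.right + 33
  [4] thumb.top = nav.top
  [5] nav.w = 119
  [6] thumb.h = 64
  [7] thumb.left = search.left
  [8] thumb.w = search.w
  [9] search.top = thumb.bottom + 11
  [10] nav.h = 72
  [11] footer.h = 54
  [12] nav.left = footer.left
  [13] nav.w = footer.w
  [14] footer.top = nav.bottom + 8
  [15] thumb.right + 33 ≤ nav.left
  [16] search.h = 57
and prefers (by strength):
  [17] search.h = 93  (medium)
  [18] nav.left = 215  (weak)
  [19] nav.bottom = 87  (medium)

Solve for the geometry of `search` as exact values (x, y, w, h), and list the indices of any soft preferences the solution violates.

1. search.x = 26  [thumb.left = search.left]
2. search.w = 156  [thumb.w = search.w]
3. search.y = 90  [search.top = thumb.bottom + 11]
4. search.h = 57  [search.h = 57]

search = (x=26, y=90, w=156, h=57)
violated soft preferences: 17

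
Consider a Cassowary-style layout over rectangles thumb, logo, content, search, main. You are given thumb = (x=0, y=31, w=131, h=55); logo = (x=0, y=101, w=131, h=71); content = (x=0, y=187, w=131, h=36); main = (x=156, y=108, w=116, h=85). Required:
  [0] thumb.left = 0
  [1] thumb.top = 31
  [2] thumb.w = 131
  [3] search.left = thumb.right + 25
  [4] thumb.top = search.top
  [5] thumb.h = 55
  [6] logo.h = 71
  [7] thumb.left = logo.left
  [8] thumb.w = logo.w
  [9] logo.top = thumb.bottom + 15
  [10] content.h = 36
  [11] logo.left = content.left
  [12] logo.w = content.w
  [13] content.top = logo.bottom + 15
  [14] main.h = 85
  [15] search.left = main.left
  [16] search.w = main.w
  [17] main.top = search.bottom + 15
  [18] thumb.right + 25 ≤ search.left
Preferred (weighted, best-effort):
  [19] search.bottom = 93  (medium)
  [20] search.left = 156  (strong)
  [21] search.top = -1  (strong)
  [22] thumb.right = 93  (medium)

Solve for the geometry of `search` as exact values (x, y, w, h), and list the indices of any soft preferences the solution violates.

search = (x=156, y=31, w=116, h=62)
violated soft preferences: 21, 22

1. search.x = 156  [search.left = thumb.right + 25]
2. search.y = 31  [thumb.top = search.top]
3. search.w = 116  [search.w = main.w]
4. search.h = 62  [main.top = search.bottom + 15]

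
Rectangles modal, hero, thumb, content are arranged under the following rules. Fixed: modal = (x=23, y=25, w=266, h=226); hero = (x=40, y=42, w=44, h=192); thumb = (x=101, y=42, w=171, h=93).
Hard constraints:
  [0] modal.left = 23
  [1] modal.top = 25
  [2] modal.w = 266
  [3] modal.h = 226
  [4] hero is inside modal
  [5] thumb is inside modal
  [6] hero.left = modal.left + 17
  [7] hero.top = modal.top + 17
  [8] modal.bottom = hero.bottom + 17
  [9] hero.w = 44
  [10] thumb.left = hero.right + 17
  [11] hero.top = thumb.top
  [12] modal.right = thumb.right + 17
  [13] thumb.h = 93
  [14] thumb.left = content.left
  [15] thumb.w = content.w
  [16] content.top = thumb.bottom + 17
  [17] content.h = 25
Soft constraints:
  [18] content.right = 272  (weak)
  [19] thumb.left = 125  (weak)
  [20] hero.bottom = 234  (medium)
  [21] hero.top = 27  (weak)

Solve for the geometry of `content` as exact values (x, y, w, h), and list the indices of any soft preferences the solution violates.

content = (x=101, y=152, w=171, h=25)
violated soft preferences: 19, 21

1. content.x = 101  [thumb.left = content.left]
2. content.w = 171  [thumb.w = content.w]
3. content.y = 152  [content.top = thumb.bottom + 17]
4. content.h = 25  [content.h = 25]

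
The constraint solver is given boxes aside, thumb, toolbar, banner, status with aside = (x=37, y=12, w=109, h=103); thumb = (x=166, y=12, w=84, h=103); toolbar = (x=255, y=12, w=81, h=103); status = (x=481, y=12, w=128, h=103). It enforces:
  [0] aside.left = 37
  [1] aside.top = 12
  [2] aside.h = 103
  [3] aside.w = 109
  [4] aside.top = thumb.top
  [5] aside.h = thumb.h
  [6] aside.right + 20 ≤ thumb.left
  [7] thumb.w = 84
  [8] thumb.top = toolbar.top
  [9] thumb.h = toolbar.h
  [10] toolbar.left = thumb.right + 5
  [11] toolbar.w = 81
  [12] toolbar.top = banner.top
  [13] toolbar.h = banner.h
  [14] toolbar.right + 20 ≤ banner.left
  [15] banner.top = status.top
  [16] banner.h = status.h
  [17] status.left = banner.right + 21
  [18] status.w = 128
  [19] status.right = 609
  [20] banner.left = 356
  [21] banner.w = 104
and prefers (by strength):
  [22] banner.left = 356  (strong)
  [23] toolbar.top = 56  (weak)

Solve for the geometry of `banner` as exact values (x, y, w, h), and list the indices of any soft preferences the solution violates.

1. banner.y = 12  [toolbar.top = banner.top]
2. banner.h = 103  [toolbar.h = banner.h]
3. banner.x = 356  [banner.left = 356]
4. banner.w = 104  [banner.w = 104]

banner = (x=356, y=12, w=104, h=103)
violated soft preferences: 23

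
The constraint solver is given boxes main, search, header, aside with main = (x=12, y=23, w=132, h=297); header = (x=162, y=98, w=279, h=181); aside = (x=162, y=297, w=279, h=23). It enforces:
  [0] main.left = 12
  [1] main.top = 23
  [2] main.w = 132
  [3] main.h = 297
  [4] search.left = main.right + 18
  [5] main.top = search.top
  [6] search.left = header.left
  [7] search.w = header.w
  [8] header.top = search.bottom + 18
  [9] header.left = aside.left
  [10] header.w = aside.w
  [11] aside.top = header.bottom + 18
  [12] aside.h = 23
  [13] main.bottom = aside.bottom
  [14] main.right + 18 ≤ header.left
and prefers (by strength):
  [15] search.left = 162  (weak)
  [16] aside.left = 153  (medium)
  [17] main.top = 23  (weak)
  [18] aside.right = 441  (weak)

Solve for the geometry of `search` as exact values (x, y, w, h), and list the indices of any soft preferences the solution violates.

1. search.x = 162  [search.left = main.right + 18]
2. search.y = 23  [main.top = search.top]
3. search.w = 279  [search.w = header.w]
4. search.h = 57  [header.top = search.bottom + 18]

search = (x=162, y=23, w=279, h=57)
violated soft preferences: 16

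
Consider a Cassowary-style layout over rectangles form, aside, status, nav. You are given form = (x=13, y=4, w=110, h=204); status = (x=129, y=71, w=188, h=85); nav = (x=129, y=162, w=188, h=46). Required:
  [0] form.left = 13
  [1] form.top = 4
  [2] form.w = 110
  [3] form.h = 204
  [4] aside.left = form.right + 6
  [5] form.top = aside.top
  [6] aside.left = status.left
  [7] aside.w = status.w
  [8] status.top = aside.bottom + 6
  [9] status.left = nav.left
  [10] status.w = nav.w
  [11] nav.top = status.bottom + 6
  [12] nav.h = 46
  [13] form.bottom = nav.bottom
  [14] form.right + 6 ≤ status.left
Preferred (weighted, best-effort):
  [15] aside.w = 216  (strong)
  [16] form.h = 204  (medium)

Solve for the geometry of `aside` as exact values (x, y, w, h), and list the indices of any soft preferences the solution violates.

1. aside.x = 129  [aside.left = form.right + 6]
2. aside.y = 4  [form.top = aside.top]
3. aside.w = 188  [aside.w = status.w]
4. aside.h = 61  [status.top = aside.bottom + 6]

aside = (x=129, y=4, w=188, h=61)
violated soft preferences: 15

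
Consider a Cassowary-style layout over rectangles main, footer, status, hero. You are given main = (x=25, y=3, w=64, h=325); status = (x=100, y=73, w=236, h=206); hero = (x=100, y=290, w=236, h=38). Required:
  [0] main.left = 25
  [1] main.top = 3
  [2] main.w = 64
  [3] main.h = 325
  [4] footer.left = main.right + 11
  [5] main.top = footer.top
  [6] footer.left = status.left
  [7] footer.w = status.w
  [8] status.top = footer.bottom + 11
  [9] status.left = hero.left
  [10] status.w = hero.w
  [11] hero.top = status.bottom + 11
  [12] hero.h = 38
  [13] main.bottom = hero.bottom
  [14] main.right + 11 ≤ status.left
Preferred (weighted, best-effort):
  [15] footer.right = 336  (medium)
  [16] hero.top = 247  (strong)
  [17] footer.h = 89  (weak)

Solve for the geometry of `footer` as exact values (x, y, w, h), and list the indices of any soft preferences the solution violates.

footer = (x=100, y=3, w=236, h=59)
violated soft preferences: 16, 17

1. footer.x = 100  [footer.left = main.right + 11]
2. footer.y = 3  [main.top = footer.top]
3. footer.w = 236  [footer.w = status.w]
4. footer.h = 59  [status.top = footer.bottom + 11]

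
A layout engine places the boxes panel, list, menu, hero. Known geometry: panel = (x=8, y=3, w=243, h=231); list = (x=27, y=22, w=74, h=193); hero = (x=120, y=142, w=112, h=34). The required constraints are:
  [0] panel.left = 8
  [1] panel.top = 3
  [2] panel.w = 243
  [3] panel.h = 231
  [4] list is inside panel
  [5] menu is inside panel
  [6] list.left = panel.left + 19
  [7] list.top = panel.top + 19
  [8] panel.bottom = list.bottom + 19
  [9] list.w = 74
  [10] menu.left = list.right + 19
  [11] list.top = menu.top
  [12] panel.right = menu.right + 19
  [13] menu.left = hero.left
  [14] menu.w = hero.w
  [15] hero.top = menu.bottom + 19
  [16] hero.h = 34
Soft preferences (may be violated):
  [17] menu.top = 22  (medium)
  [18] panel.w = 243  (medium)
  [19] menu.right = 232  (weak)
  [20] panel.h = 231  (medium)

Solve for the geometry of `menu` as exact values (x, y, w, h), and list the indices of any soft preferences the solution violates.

menu = (x=120, y=22, w=112, h=101)
violated soft preferences: none

1. menu.x = 120  [menu.left = list.right + 19]
2. menu.y = 22  [list.top = menu.top]
3. menu.w = 112  [panel.right = menu.right + 19]
4. menu.h = 101  [hero.top = menu.bottom + 19]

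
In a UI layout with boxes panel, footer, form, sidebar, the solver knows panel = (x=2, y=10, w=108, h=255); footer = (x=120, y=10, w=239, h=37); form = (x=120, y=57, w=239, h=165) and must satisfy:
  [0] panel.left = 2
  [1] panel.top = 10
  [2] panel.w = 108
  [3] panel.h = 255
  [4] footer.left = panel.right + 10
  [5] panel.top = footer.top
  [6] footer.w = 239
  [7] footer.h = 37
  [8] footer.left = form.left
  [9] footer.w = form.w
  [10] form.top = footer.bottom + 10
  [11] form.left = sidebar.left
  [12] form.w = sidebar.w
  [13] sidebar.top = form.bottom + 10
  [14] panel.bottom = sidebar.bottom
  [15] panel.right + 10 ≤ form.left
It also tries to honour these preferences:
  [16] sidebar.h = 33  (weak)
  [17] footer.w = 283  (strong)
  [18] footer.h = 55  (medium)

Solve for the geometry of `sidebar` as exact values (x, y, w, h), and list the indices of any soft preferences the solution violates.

sidebar = (x=120, y=232, w=239, h=33)
violated soft preferences: 17, 18

1. sidebar.x = 120  [form.left = sidebar.left]
2. sidebar.w = 239  [form.w = sidebar.w]
3. sidebar.y = 232  [sidebar.top = form.bottom + 10]
4. sidebar.h = 33  [panel.bottom = sidebar.bottom]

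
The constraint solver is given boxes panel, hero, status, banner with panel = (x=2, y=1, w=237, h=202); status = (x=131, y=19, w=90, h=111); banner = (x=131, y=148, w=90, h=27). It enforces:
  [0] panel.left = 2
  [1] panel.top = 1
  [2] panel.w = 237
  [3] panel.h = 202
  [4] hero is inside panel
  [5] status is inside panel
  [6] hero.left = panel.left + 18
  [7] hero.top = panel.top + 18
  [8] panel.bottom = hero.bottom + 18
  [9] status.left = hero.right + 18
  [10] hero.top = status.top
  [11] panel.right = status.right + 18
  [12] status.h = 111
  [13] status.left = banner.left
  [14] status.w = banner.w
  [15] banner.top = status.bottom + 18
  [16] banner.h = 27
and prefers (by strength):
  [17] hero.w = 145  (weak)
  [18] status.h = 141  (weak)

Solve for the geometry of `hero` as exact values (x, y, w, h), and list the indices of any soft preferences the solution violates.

hero = (x=20, y=19, w=93, h=166)
violated soft preferences: 17, 18

1. hero.x = 20  [hero.left = panel.left + 18]
2. hero.y = 19  [hero.top = panel.top + 18]
3. hero.h = 166  [panel.bottom = hero.bottom + 18]
4. hero.w = 93  [status.left = hero.right + 18]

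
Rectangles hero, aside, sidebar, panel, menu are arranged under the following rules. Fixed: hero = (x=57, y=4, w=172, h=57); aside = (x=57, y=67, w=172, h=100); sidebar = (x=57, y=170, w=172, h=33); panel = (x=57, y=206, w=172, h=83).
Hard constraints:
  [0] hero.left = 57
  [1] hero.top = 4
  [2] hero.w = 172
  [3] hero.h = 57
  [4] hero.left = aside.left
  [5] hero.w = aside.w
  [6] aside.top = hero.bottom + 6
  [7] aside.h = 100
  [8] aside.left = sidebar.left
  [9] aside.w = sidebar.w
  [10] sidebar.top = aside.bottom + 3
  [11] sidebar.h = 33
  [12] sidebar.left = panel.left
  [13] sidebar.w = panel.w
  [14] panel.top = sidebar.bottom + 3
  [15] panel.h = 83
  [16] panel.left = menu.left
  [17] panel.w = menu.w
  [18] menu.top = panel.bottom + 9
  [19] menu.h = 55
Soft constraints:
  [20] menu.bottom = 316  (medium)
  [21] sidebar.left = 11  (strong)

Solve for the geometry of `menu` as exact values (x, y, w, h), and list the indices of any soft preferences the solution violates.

1. menu.x = 57  [panel.left = menu.left]
2. menu.w = 172  [panel.w = menu.w]
3. menu.y = 298  [menu.top = panel.bottom + 9]
4. menu.h = 55  [menu.h = 55]

menu = (x=57, y=298, w=172, h=55)
violated soft preferences: 20, 21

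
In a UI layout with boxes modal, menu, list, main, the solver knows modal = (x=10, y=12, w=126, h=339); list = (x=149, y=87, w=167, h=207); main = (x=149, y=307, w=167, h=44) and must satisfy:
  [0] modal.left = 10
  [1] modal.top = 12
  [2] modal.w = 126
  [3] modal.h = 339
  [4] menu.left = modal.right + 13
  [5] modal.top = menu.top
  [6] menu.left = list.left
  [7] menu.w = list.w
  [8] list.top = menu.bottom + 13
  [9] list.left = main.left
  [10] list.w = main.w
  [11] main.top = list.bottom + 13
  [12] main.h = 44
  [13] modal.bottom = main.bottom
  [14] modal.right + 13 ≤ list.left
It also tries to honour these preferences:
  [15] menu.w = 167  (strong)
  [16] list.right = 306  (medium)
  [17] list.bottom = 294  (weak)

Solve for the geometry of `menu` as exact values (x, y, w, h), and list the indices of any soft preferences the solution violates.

menu = (x=149, y=12, w=167, h=62)
violated soft preferences: 16

1. menu.x = 149  [menu.left = modal.right + 13]
2. menu.y = 12  [modal.top = menu.top]
3. menu.w = 167  [menu.w = list.w]
4. menu.h = 62  [list.top = menu.bottom + 13]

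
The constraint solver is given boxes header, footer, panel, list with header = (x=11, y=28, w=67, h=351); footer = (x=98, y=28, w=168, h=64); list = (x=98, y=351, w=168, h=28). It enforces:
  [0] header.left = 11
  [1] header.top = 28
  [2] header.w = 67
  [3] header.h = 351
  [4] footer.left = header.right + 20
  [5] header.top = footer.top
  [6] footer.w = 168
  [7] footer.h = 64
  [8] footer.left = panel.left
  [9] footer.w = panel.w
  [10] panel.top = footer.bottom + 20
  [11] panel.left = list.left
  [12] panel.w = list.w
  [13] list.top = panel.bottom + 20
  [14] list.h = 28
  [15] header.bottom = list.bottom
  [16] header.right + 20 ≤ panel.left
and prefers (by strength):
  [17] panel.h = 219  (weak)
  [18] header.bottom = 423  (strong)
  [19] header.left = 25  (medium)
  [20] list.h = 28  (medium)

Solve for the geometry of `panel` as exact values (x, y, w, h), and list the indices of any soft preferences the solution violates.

panel = (x=98, y=112, w=168, h=219)
violated soft preferences: 18, 19

1. panel.x = 98  [footer.left = panel.left]
2. panel.w = 168  [footer.w = panel.w]
3. panel.y = 112  [panel.top = footer.bottom + 20]
4. panel.h = 219  [list.top = panel.bottom + 20]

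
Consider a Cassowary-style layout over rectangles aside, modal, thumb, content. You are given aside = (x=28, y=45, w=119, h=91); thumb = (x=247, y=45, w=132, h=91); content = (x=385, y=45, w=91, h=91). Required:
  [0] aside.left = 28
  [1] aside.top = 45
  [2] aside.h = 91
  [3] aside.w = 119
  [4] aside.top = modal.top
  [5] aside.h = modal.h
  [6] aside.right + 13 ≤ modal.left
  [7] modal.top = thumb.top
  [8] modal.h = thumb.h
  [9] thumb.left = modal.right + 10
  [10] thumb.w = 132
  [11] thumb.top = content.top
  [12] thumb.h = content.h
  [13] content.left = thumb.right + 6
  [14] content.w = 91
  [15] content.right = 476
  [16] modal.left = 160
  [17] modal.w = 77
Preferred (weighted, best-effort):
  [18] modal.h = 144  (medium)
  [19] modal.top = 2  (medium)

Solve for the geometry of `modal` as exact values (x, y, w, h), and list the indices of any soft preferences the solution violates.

1. modal.y = 45  [aside.top = modal.top]
2. modal.h = 91  [aside.h = modal.h]
3. modal.x = 160  [modal.left = 160]
4. modal.w = 77  [modal.w = 77]

modal = (x=160, y=45, w=77, h=91)
violated soft preferences: 18, 19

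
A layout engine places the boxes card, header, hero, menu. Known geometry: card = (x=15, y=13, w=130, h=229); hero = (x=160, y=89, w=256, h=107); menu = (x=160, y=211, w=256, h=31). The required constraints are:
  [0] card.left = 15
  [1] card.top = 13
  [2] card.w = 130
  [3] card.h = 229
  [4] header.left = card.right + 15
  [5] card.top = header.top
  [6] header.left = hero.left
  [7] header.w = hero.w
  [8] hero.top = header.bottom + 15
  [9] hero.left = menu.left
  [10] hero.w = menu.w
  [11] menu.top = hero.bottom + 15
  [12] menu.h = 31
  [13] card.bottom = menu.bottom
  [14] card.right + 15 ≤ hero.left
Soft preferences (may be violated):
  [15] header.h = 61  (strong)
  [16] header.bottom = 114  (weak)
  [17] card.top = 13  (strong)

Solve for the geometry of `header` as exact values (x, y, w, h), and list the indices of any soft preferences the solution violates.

header = (x=160, y=13, w=256, h=61)
violated soft preferences: 16

1. header.x = 160  [header.left = card.right + 15]
2. header.y = 13  [card.top = header.top]
3. header.w = 256  [header.w = hero.w]
4. header.h = 61  [hero.top = header.bottom + 15]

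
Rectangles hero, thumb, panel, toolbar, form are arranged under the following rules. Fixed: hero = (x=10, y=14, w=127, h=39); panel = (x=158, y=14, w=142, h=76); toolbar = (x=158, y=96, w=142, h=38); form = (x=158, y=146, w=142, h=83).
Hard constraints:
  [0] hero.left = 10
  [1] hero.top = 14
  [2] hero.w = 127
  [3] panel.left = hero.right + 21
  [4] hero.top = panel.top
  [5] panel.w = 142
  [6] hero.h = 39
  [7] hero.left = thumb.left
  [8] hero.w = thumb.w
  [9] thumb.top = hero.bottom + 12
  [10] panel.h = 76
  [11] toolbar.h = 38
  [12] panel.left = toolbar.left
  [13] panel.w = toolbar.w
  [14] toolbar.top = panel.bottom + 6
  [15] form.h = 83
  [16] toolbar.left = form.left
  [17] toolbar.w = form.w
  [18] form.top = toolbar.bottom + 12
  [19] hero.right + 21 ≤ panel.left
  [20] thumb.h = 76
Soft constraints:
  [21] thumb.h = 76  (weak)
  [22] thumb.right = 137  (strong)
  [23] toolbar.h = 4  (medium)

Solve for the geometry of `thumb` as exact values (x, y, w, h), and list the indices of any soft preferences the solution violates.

thumb = (x=10, y=65, w=127, h=76)
violated soft preferences: 23

1. thumb.x = 10  [hero.left = thumb.left]
2. thumb.w = 127  [hero.w = thumb.w]
3. thumb.y = 65  [thumb.top = hero.bottom + 12]
4. thumb.h = 76  [thumb.h = 76]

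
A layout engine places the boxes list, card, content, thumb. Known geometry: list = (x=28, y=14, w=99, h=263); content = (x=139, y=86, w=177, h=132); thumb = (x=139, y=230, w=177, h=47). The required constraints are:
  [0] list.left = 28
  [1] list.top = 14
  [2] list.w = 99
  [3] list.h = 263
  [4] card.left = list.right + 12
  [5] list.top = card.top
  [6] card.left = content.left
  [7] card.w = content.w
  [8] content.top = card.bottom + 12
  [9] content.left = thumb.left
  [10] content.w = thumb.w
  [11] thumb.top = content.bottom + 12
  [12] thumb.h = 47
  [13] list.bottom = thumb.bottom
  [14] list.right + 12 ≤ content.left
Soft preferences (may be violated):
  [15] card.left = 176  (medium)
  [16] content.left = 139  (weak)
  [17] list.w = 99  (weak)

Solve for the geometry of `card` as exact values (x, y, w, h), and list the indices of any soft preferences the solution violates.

1. card.x = 139  [card.left = list.right + 12]
2. card.y = 14  [list.top = card.top]
3. card.w = 177  [card.w = content.w]
4. card.h = 60  [content.top = card.bottom + 12]

card = (x=139, y=14, w=177, h=60)
violated soft preferences: 15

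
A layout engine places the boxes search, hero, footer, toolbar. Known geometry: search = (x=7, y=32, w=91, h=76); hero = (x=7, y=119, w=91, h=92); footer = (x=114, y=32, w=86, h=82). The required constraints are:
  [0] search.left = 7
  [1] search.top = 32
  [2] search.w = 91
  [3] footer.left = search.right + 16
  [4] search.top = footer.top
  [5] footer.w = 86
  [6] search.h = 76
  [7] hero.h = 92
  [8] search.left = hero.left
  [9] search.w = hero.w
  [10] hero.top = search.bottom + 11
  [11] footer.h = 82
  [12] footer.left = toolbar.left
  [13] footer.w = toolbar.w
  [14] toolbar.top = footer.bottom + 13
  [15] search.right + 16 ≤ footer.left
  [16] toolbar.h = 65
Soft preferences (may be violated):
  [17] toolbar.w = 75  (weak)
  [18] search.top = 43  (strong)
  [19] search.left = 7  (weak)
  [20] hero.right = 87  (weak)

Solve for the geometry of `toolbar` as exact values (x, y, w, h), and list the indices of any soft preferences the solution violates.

toolbar = (x=114, y=127, w=86, h=65)
violated soft preferences: 17, 18, 20

1. toolbar.x = 114  [footer.left = toolbar.left]
2. toolbar.w = 86  [footer.w = toolbar.w]
3. toolbar.y = 127  [toolbar.top = footer.bottom + 13]
4. toolbar.h = 65  [toolbar.h = 65]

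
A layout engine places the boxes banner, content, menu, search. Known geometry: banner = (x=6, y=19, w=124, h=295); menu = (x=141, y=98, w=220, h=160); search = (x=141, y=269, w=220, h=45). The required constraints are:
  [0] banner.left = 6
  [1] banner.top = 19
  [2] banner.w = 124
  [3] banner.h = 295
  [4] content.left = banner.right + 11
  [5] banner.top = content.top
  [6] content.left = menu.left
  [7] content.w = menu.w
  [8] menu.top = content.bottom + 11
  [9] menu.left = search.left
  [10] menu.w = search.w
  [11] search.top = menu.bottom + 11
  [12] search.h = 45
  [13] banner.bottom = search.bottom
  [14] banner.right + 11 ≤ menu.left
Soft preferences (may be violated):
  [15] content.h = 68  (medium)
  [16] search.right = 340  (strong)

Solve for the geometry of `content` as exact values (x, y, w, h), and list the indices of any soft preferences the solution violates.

1. content.x = 141  [content.left = banner.right + 11]
2. content.y = 19  [banner.top = content.top]
3. content.w = 220  [content.w = menu.w]
4. content.h = 68  [menu.top = content.bottom + 11]

content = (x=141, y=19, w=220, h=68)
violated soft preferences: 16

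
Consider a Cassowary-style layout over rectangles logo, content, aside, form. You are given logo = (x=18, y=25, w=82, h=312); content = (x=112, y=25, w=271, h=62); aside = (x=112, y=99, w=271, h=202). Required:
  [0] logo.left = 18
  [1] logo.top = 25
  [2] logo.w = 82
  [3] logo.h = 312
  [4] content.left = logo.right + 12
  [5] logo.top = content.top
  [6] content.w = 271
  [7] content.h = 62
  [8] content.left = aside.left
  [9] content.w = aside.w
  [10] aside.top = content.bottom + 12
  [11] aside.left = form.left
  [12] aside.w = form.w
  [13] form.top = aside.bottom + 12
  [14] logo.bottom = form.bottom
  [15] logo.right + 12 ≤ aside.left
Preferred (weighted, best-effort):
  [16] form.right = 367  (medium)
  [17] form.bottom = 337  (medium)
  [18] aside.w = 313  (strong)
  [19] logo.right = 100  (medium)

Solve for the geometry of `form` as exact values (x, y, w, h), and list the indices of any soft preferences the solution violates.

form = (x=112, y=313, w=271, h=24)
violated soft preferences: 16, 18

1. form.x = 112  [aside.left = form.left]
2. form.w = 271  [aside.w = form.w]
3. form.y = 313  [form.top = aside.bottom + 12]
4. form.h = 24  [logo.bottom = form.bottom]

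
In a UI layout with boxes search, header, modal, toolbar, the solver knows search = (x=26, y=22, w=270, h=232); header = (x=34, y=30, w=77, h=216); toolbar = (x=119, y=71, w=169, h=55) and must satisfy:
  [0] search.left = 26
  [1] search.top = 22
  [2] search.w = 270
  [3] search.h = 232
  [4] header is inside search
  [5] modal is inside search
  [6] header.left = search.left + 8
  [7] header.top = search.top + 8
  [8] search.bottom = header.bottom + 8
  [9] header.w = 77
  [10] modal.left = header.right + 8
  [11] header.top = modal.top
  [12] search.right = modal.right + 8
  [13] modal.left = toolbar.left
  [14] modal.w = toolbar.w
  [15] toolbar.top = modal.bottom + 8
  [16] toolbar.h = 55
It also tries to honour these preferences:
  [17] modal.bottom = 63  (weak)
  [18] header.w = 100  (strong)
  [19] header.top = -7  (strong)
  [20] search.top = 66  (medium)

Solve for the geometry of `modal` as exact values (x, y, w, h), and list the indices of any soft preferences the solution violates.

modal = (x=119, y=30, w=169, h=33)
violated soft preferences: 18, 19, 20

1. modal.x = 119  [modal.left = header.right + 8]
2. modal.y = 30  [header.top = modal.top]
3. modal.w = 169  [search.right = modal.right + 8]
4. modal.h = 33  [toolbar.top = modal.bottom + 8]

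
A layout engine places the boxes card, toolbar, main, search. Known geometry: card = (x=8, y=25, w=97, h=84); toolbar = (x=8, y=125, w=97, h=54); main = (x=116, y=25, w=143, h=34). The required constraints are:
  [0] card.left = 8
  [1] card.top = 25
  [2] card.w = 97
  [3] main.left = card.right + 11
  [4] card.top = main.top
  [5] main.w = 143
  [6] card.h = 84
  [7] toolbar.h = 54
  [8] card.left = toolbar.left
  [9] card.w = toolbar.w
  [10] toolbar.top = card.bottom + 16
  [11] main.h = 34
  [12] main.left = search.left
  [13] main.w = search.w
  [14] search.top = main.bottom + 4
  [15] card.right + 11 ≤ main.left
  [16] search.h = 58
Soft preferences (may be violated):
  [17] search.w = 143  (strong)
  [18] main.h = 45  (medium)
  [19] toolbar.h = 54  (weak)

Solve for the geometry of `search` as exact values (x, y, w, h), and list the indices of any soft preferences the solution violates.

1. search.x = 116  [main.left = search.left]
2. search.w = 143  [main.w = search.w]
3. search.y = 63  [search.top = main.bottom + 4]
4. search.h = 58  [search.h = 58]

search = (x=116, y=63, w=143, h=58)
violated soft preferences: 18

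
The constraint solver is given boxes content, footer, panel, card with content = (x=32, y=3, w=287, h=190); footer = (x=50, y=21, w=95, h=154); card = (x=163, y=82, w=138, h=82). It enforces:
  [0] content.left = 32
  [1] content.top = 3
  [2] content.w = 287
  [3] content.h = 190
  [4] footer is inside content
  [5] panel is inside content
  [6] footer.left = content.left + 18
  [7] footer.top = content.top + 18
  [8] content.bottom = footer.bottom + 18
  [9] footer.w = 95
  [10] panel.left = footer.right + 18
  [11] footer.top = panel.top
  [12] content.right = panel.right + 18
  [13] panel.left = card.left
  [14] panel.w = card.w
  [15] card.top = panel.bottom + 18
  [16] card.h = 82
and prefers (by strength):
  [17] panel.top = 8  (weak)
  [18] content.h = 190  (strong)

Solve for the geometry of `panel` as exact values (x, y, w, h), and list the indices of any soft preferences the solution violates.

panel = (x=163, y=21, w=138, h=43)
violated soft preferences: 17

1. panel.x = 163  [panel.left = footer.right + 18]
2. panel.y = 21  [footer.top = panel.top]
3. panel.w = 138  [content.right = panel.right + 18]
4. panel.h = 43  [card.top = panel.bottom + 18]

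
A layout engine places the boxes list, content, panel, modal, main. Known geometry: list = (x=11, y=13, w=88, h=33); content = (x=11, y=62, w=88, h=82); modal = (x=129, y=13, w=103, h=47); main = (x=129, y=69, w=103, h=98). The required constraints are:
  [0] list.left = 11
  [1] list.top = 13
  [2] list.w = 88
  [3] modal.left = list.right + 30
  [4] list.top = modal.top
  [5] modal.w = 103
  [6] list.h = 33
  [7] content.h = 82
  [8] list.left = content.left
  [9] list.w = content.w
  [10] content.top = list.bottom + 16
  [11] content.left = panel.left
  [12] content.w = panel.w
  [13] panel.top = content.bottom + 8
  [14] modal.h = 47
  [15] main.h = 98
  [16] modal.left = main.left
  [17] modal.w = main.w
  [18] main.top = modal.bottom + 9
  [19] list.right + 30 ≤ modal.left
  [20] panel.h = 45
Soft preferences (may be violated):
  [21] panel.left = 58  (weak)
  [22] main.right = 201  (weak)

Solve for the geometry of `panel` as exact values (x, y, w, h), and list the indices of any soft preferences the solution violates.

panel = (x=11, y=152, w=88, h=45)
violated soft preferences: 21, 22

1. panel.x = 11  [content.left = panel.left]
2. panel.w = 88  [content.w = panel.w]
3. panel.y = 152  [panel.top = content.bottom + 8]
4. panel.h = 45  [panel.h = 45]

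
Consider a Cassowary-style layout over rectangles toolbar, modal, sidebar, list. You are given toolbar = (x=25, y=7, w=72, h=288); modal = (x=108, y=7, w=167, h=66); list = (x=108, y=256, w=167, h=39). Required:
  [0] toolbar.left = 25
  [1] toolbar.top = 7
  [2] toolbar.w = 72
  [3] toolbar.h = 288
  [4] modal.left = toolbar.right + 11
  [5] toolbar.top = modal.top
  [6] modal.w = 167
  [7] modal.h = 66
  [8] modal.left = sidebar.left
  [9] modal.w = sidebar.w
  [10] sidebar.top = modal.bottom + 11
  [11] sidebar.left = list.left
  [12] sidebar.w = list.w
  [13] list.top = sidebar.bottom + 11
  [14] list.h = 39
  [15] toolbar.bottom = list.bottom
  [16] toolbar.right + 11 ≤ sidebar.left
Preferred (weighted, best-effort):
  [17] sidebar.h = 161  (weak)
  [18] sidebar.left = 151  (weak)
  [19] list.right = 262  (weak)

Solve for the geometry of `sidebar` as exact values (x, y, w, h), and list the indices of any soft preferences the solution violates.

sidebar = (x=108, y=84, w=167, h=161)
violated soft preferences: 18, 19

1. sidebar.x = 108  [modal.left = sidebar.left]
2. sidebar.w = 167  [modal.w = sidebar.w]
3. sidebar.y = 84  [sidebar.top = modal.bottom + 11]
4. sidebar.h = 161  [list.top = sidebar.bottom + 11]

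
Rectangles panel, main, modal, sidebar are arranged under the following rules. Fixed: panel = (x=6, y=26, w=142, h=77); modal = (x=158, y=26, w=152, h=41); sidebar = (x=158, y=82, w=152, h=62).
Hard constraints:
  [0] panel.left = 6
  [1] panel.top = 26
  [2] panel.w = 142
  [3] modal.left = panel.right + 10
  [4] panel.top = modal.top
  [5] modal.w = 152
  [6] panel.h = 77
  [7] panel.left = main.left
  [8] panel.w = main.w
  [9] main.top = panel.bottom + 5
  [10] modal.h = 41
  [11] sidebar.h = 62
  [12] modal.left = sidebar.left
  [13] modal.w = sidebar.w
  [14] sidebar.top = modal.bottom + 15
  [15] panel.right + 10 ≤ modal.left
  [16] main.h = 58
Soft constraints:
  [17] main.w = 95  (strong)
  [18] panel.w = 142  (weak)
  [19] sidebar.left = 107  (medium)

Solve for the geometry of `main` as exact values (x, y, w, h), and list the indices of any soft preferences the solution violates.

main = (x=6, y=108, w=142, h=58)
violated soft preferences: 17, 19

1. main.x = 6  [panel.left = main.left]
2. main.w = 142  [panel.w = main.w]
3. main.y = 108  [main.top = panel.bottom + 5]
4. main.h = 58  [main.h = 58]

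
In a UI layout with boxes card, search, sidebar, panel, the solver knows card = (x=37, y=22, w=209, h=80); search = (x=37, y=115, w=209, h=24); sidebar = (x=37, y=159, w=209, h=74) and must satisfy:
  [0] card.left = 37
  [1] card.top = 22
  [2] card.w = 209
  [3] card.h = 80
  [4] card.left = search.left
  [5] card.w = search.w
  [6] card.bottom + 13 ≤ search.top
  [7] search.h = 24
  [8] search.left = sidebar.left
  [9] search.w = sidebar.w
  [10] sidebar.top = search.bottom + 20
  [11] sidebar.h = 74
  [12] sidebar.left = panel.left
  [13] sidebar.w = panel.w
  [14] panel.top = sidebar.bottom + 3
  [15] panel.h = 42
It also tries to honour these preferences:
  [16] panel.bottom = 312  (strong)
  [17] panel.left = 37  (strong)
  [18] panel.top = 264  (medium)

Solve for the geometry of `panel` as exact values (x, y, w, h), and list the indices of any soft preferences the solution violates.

panel = (x=37, y=236, w=209, h=42)
violated soft preferences: 16, 18

1. panel.x = 37  [sidebar.left = panel.left]
2. panel.w = 209  [sidebar.w = panel.w]
3. panel.y = 236  [panel.top = sidebar.bottom + 3]
4. panel.h = 42  [panel.h = 42]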